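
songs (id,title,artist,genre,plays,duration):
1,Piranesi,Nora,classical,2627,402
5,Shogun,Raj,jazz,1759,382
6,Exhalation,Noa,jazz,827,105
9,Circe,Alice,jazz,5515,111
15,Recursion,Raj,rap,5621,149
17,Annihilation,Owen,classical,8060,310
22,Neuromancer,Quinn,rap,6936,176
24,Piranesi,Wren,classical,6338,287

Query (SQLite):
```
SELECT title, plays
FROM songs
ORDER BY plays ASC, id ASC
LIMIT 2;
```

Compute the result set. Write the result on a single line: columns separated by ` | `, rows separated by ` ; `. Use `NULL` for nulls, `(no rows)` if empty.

Exhalation | 827 ; Shogun | 1759

Sort by plays asc, tiebreak id asc: (827, id=6), (1759, id=5), (2627, id=1), (5515, id=9), (5621, id=15) …. Take first 2.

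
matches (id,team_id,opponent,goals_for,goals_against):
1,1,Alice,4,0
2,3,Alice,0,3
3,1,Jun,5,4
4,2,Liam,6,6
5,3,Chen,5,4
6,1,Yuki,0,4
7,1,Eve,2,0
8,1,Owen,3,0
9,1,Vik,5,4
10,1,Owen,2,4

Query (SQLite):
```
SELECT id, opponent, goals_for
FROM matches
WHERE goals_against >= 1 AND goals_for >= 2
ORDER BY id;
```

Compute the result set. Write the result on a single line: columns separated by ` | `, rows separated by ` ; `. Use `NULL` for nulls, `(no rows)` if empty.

3 | Jun | 5 ; 4 | Liam | 6 ; 5 | Chen | 5 ; 9 | Vik | 5 ; 10 | Owen | 2

goals_against >= 1: ids {2, 3, 4, 5, 6, 9, 10}
goals_for >= 2: ids {1, 3, 4, 5, 7, 8, 9, 10}
Combine with AND.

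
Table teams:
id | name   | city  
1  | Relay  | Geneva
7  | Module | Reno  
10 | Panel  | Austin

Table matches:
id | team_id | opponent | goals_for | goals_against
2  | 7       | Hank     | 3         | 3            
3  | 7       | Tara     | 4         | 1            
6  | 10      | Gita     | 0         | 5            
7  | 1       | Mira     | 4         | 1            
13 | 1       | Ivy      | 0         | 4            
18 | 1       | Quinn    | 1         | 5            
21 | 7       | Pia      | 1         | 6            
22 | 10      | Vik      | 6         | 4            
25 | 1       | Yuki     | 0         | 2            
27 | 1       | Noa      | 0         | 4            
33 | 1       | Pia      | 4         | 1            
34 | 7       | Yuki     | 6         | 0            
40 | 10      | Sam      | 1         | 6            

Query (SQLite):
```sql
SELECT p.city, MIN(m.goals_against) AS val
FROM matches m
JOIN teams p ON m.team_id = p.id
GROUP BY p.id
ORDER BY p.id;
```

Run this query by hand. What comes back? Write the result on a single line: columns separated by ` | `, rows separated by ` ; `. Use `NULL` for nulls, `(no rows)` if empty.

Geneva | 1 ; Reno | 0 ; Austin | 4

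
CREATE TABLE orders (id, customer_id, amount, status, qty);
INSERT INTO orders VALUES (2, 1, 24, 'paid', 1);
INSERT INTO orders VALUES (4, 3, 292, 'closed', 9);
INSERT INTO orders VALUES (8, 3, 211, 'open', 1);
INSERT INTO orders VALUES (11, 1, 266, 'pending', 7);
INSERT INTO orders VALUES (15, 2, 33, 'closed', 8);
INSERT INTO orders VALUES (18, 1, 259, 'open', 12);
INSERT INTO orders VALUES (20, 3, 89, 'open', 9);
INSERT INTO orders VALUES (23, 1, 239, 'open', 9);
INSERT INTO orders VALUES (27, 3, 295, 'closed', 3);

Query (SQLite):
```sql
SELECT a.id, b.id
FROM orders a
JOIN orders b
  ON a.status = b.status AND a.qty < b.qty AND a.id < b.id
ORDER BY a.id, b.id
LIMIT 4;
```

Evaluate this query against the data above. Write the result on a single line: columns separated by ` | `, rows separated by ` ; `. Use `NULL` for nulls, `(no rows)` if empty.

8 | 18 ; 8 | 20 ; 8 | 23

Pairs (a,b) with same status, a.qty < b.qty, a.id < b.id.
status groups: closed:{4,15,27} open:{8,18,20,23} paid:{2} pending:{11}
Ordered by (a.id, b.id); first 4.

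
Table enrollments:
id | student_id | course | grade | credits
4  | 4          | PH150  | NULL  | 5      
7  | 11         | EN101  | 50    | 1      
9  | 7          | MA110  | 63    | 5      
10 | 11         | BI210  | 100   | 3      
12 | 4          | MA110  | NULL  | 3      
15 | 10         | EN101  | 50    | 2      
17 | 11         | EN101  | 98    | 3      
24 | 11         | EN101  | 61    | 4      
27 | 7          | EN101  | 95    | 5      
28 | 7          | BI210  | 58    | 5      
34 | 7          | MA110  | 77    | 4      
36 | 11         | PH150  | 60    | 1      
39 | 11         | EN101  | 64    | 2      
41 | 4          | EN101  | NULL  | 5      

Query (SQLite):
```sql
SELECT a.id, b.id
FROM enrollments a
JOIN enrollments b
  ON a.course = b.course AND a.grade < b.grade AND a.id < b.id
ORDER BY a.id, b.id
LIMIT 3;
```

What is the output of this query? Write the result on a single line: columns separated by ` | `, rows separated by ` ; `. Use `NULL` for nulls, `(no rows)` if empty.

7 | 17 ; 7 | 24 ; 7 | 27

Pairs (a,b) with same course, a.grade < b.grade, a.id < b.id.
course groups: BI210:{10,28} EN101:{7,15,17,24,27,39,41} MA110:{9,12,34} PH150:{4,36}
Ordered by (a.id, b.id); first 3.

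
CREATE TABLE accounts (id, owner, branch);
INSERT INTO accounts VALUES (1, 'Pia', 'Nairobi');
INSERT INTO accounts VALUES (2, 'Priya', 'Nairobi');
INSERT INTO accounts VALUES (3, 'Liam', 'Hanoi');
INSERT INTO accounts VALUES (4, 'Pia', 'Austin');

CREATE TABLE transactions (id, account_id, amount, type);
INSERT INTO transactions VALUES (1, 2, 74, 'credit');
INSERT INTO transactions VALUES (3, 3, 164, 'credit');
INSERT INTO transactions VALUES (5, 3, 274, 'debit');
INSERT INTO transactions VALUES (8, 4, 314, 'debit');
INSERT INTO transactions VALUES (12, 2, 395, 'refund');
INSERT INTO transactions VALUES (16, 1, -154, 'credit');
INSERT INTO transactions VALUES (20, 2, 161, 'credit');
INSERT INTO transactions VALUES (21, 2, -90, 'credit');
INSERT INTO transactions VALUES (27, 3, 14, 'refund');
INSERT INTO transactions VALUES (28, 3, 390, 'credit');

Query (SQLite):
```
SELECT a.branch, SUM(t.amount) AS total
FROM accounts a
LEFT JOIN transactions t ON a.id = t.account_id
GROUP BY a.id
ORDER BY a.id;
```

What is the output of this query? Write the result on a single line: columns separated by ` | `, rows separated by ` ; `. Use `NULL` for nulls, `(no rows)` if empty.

LEFT JOIN keeps every accounts row; unmatched ones get NULL for transactions columns.
Group by accounts.id and compute SUM(t.amount). SUM over an all-NULL group is NULL.
  1: ids {16} → SUM(t.amount)=-154
  2: ids {1, 12, 20, 21} → SUM(t.amount)=540
  3: ids {3, 5, 27, 28} → SUM(t.amount)=842
  4: ids {8} → SUM(t.amount)=314

Nairobi | -154 ; Nairobi | 540 ; Hanoi | 842 ; Austin | 314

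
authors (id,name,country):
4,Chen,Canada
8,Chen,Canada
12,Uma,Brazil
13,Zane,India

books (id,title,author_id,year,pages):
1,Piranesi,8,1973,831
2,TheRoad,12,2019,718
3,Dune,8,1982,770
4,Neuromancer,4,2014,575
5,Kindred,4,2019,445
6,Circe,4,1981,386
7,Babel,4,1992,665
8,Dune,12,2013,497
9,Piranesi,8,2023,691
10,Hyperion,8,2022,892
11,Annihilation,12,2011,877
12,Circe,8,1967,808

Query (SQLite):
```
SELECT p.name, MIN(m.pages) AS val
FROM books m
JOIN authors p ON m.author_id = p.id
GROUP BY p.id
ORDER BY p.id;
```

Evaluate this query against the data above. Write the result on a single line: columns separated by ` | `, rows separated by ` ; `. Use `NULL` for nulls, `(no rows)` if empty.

Join each books row to its authors via author_id.
Group joined rows by authors.id; compute MIN(m.pages) per group.
  4: ids {4, 5, 6, 7} → MIN(m.pages)=386
  8: ids {1, 3, 9, 10, 12} → MIN(m.pages)=691
  12: ids {2, 8, 11} → MIN(m.pages)=497

Chen | 386 ; Chen | 691 ; Uma | 497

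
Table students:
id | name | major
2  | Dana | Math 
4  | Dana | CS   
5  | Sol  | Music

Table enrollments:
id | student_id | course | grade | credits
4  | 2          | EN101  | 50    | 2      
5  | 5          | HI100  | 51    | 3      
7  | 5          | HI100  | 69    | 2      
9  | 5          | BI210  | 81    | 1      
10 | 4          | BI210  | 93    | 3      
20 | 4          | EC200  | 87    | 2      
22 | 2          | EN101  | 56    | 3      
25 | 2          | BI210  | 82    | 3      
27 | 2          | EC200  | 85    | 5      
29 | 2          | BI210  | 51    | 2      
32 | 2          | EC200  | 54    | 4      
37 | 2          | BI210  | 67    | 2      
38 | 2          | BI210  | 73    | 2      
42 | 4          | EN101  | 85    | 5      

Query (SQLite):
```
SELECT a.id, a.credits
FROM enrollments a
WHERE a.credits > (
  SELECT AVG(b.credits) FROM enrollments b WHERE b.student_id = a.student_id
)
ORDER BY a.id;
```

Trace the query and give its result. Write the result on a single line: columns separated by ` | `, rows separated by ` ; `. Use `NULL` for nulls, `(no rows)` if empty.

5 | 3 ; 22 | 3 ; 25 | 3 ; 27 | 5 ; 32 | 4 ; 42 | 5

For each enrollments row a, compute AVG(credits) over rows sharing a.student_id.
Keep row a if a.credits > that per-group AVG.
  student_id=2: AVG(credits) = 2.875
  student_id=4: AVG(credits) = 3.333333
  student_id=5: AVG(credits) = 2.0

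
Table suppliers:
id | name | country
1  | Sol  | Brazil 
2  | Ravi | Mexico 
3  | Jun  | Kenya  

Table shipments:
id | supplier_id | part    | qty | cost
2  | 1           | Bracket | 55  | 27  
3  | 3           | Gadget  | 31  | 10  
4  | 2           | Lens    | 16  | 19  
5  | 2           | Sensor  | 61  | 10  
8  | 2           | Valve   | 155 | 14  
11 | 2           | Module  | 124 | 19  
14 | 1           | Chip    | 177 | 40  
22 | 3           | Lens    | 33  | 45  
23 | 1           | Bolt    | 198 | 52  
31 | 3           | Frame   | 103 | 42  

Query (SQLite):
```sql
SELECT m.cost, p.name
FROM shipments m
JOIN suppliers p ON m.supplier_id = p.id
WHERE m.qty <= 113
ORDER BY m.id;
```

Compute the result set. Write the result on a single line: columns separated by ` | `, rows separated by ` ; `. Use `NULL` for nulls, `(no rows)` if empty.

27 | Sol ; 10 | Jun ; 19 | Ravi ; 10 | Ravi ; 45 | Jun ; 42 | Jun

Each shipments row matches the suppliers row where supplier_id = suppliers.id.
Then keep rows with m.qty <= 113.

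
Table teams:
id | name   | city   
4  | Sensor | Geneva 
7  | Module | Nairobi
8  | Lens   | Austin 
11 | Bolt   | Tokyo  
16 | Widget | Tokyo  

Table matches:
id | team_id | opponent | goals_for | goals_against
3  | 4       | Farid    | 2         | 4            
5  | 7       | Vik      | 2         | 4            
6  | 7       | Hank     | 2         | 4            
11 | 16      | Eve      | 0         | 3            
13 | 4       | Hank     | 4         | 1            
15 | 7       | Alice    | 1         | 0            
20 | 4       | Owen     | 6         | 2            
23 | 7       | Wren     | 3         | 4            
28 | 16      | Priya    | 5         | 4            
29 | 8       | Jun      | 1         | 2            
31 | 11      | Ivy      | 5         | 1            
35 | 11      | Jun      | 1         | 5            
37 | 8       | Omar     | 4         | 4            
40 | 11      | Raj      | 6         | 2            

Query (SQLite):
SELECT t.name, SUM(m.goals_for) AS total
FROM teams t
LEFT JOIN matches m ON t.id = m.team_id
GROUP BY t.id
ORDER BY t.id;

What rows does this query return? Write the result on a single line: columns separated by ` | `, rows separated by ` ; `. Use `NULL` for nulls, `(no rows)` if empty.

LEFT JOIN keeps every teams row; unmatched ones get NULL for matches columns.
Group by teams.id and compute SUM(m.goals_for). SUM over an all-NULL group is NULL.
  4: ids {3, 13, 20} → SUM(m.goals_for)=12
  7: ids {5, 6, 15, 23} → SUM(m.goals_for)=8
  8: ids {29, 37} → SUM(m.goals_for)=5
  11: ids {31, 35, 40} → SUM(m.goals_for)=12
  16: ids {11, 28} → SUM(m.goals_for)=5

Sensor | 12 ; Module | 8 ; Lens | 5 ; Bolt | 12 ; Widget | 5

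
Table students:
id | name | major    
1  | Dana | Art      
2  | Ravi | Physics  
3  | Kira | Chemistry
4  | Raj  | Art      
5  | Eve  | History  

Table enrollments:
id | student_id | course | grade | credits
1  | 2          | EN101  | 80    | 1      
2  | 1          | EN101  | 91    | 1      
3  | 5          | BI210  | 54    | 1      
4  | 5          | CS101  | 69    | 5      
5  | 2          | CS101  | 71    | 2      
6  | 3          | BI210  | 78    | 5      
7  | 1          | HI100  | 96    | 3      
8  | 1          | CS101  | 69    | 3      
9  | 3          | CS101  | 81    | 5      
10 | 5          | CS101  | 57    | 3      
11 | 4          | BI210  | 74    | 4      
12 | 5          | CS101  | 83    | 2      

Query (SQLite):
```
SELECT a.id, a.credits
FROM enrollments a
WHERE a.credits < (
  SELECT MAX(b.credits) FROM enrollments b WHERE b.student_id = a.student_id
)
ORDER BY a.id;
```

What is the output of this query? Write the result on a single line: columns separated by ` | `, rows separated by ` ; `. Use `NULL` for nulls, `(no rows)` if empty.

For each enrollments row a, compute MAX(credits) over rows sharing a.student_id.
Keep row a if a.credits < that per-group MAX.
  student_id=1: MAX(credits) = 3
  student_id=2: MAX(credits) = 2
  student_id=3: MAX(credits) = 5
  student_id=4: MAX(credits) = 4
  student_id=5: MAX(credits) = 5

1 | 1 ; 2 | 1 ; 3 | 1 ; 10 | 3 ; 12 | 2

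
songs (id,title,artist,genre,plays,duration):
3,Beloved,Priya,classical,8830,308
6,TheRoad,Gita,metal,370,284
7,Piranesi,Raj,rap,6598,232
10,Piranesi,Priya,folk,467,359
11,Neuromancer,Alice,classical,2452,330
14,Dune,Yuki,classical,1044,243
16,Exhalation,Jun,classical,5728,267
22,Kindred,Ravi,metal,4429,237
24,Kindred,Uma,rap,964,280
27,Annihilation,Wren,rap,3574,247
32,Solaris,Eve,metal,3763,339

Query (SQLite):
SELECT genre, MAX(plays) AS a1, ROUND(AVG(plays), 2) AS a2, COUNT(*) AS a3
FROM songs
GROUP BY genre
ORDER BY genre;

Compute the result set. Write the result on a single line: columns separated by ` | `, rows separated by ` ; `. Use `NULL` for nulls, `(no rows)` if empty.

Group songs by genre.
Per group compute: MAX(plays), ROUND(AVG(plays), 2), COUNT(*).
  classical: ids {3, 11, 14, 16} → MAX(plays)=8830, ROUND(AVG(plays), 2)=4513.5, COUNT(*)=4
  folk: ids {10} → MAX(plays)=467, ROUND(AVG(plays), 2)=467, COUNT(*)=1
  metal: ids {6, 22, 32} → MAX(plays)=4429, ROUND(AVG(plays), 2)=2854, COUNT(*)=3
  rap: ids {7, 24, 27} → MAX(plays)=6598, ROUND(AVG(plays), 2)=3712, COUNT(*)=3

classical | 8830 | 4513.5 | 4 ; folk | 467 | 467 | 1 ; metal | 4429 | 2854 | 3 ; rap | 6598 | 3712 | 3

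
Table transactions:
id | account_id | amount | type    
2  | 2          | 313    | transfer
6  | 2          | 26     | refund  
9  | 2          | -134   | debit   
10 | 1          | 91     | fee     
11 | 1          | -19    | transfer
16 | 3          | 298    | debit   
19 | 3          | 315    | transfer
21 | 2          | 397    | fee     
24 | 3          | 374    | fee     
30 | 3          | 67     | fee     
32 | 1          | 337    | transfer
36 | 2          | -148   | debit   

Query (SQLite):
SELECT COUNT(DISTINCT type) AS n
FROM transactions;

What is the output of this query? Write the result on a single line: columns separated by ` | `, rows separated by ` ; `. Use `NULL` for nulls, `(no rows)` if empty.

4

Count distinct non-NULL type values.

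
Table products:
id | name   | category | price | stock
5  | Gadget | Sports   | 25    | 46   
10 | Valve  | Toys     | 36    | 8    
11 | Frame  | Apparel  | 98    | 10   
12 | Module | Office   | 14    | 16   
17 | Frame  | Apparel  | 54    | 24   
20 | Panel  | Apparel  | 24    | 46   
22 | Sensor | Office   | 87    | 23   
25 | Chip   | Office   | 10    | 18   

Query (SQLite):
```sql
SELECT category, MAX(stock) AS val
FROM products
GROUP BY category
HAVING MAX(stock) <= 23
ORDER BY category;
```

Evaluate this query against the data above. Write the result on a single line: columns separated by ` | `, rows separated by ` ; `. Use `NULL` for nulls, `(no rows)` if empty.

Partition products by category; compute MAX(stock) within each group.
HAVING: keep groups where MAX(stock) <= 23.
  Apparel: ids {11, 17, 20} → MAX(stock)=46
  Office: ids {12, 22, 25} → MAX(stock)=23
  Sports: ids {5} → MAX(stock)=46
  Toys: ids {10} → MAX(stock)=8

Office | 23 ; Toys | 8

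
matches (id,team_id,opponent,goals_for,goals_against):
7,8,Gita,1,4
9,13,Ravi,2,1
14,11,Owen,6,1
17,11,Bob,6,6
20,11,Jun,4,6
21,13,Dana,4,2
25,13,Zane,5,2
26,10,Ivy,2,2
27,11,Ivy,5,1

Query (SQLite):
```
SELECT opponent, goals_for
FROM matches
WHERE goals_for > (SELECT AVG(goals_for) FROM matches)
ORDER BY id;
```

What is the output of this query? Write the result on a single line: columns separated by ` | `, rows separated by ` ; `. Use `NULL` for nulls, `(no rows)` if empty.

Owen | 6 ; Bob | 6 ; Jun | 4 ; Dana | 4 ; Zane | 5 ; Ivy | 5

Scalar subquery: AVG(goals_for) over all matches rows = 3.888889 (≈; comparison uses full precision).
Keep rows where goals_for > that value.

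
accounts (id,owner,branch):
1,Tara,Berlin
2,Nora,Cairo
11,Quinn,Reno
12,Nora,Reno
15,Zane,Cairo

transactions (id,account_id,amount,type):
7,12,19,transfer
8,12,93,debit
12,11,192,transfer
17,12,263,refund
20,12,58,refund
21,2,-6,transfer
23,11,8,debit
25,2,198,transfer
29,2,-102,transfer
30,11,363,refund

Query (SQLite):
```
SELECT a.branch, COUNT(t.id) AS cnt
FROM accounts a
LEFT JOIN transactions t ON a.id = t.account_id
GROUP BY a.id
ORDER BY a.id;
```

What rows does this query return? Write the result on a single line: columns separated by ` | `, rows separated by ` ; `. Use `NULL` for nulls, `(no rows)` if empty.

LEFT JOIN keeps every accounts row; unmatched ones get NULL for transactions columns.
Group by accounts.id and compute COUNT(t.id). COUNT(col) of an all-NULL group is 0.
  1: ids {—} → COUNT(t.id)=0
  2: ids {21, 25, 29} → COUNT(t.id)=3
  11: ids {12, 23, 30} → COUNT(t.id)=3
  12: ids {7, 8, 17, 20} → COUNT(t.id)=4
  15: ids {—} → COUNT(t.id)=0

Berlin | 0 ; Cairo | 3 ; Reno | 3 ; Reno | 4 ; Cairo | 0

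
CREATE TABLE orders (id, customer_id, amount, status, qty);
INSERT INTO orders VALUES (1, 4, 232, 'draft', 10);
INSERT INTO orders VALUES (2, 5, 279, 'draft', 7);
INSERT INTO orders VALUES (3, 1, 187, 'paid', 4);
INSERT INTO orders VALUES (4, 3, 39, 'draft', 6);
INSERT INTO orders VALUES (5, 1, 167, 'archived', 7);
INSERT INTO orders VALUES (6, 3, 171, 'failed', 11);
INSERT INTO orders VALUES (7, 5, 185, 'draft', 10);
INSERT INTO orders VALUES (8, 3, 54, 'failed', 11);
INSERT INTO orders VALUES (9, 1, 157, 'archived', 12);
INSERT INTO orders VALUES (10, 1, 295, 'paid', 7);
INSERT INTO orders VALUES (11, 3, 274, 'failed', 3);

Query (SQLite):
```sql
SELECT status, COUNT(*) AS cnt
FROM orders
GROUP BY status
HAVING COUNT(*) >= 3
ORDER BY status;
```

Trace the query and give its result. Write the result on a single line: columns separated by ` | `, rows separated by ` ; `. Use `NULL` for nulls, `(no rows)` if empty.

Partition orders by status; compute COUNT(*) within each group.
HAVING: keep groups with count ≥ 3.
  archived: ids {5, 9} → COUNT(*)=2
  draft: ids {1, 2, 4, 7} → COUNT(*)=4
  failed: ids {6, 8, 11} → COUNT(*)=3
  paid: ids {3, 10} → COUNT(*)=2

draft | 4 ; failed | 3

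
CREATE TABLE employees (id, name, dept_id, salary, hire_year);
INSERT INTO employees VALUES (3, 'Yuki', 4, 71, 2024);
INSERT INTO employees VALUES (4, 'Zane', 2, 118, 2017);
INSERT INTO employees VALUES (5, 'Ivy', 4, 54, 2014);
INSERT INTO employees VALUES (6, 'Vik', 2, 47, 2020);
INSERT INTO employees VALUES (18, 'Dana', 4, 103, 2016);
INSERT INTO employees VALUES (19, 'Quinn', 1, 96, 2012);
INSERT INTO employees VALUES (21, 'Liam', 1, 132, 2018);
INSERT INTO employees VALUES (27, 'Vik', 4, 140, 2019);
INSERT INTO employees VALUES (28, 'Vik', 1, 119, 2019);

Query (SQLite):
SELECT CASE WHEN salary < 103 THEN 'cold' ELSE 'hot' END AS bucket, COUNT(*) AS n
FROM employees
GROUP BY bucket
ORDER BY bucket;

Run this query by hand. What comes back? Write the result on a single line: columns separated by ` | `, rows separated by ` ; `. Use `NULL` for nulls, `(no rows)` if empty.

Bucket rows by salary < 103 → 'cold' else 'hot'; count each bucket.

cold | 4 ; hot | 5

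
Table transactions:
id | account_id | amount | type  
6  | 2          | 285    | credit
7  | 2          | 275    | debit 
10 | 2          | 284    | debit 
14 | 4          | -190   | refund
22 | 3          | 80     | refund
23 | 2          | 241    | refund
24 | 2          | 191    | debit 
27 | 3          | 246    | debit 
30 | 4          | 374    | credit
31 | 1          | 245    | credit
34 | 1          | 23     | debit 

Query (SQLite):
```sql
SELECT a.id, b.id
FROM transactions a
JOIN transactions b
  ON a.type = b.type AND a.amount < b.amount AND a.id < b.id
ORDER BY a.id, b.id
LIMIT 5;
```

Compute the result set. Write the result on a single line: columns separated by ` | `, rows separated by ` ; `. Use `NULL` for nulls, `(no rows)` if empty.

Pairs (a,b) with same type, a.amount < b.amount, a.id < b.id.
type groups: credit:{6,30,31} debit:{7,10,24,27,34} refund:{14,22,23}
Ordered by (a.id, b.id); first 5.

6 | 30 ; 7 | 10 ; 14 | 22 ; 14 | 23 ; 22 | 23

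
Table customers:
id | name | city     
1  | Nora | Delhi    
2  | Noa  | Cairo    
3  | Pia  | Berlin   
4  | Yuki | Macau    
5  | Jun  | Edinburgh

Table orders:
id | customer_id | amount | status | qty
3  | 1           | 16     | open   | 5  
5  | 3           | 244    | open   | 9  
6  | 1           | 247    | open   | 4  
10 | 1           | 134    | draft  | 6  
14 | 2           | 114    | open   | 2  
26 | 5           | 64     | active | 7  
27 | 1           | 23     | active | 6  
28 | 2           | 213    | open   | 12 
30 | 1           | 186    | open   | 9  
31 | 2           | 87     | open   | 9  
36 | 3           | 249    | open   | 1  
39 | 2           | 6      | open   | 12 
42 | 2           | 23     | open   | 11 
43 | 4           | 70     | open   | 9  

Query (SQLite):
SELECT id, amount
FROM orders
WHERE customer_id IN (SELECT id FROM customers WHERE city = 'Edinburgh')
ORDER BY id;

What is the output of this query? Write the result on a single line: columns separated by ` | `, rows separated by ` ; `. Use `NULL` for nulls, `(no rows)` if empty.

26 | 64

Inner query: customers.id where city = 'Edinburgh'.
Outer: keep orders rows whose customer_id is in that set.
Inner query → {5}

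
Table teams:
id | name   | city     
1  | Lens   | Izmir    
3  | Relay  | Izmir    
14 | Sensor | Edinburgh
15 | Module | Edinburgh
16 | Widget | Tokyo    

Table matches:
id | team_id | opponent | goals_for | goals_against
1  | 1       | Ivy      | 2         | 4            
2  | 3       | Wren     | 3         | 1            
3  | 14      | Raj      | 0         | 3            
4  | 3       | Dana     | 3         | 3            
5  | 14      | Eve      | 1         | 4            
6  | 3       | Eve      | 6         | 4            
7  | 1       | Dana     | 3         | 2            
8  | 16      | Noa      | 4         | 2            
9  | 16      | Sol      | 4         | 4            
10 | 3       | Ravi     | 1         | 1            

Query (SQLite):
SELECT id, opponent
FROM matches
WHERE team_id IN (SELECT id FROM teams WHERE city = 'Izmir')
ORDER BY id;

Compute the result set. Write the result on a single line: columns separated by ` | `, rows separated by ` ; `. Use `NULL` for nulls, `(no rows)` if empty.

Inner query: teams.id where city = 'Izmir'.
Outer: keep matches rows whose team_id is in that set.
Inner query → {1, 3}

1 | Ivy ; 2 | Wren ; 4 | Dana ; 6 | Eve ; 7 | Dana ; 10 | Ravi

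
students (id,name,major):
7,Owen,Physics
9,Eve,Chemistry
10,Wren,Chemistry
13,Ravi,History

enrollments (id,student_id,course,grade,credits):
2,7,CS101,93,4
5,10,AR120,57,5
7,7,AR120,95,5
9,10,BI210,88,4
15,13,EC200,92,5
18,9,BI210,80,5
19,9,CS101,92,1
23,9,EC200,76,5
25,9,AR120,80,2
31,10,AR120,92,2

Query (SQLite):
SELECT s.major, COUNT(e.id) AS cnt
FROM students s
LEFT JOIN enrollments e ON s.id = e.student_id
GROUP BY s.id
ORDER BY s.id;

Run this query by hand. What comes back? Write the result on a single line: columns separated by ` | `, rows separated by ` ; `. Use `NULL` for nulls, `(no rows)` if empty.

Physics | 2 ; Chemistry | 4 ; Chemistry | 3 ; History | 1

LEFT JOIN keeps every students row; unmatched ones get NULL for enrollments columns.
Group by students.id and compute COUNT(e.id). COUNT(col) of an all-NULL group is 0.
  7: ids {2, 7} → COUNT(e.id)=2
  9: ids {18, 19, 23, 25} → COUNT(e.id)=4
  10: ids {5, 9, 31} → COUNT(e.id)=3
  13: ids {15} → COUNT(e.id)=1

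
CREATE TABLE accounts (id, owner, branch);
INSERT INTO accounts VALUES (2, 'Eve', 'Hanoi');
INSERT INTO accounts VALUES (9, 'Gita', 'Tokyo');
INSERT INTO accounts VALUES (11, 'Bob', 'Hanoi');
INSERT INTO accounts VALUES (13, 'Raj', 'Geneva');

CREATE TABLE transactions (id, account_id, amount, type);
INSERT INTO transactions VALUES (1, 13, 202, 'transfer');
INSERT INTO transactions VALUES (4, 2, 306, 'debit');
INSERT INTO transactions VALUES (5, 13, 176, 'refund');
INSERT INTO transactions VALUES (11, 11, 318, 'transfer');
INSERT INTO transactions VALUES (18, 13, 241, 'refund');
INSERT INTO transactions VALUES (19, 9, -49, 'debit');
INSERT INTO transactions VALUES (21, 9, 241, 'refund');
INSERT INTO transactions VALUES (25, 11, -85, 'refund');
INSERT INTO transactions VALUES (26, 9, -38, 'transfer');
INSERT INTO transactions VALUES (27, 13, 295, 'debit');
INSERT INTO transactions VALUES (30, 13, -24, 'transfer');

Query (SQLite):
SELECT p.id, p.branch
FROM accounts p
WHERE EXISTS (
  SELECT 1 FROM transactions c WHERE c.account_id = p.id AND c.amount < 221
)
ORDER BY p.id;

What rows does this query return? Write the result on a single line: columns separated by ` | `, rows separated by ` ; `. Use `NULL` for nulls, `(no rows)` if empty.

9 | Tokyo ; 11 | Hanoi ; 13 | Geneva

For each accounts row, check whether any transactions with matching account_id has amount < 221.
Keep rows where that is true.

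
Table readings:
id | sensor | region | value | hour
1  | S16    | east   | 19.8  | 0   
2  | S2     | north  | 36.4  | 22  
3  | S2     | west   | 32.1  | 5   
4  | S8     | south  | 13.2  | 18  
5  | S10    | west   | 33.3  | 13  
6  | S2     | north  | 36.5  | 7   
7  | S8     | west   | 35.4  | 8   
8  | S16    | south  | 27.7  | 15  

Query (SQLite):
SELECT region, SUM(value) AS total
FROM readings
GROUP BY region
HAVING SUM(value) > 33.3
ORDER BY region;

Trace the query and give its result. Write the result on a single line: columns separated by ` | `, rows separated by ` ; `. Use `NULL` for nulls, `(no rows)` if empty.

north | 72.9 ; south | 40.9 ; west | 100.8

Partition readings by region; compute SUM(value) within each group.
HAVING: keep groups where SUM(value) > 33.3.
  east: ids {1} → SUM(value)=19.8
  north: ids {2, 6} → SUM(value)=72.9
  south: ids {4, 8} → SUM(value)=40.9
  west: ids {3, 5, 7} → SUM(value)=100.8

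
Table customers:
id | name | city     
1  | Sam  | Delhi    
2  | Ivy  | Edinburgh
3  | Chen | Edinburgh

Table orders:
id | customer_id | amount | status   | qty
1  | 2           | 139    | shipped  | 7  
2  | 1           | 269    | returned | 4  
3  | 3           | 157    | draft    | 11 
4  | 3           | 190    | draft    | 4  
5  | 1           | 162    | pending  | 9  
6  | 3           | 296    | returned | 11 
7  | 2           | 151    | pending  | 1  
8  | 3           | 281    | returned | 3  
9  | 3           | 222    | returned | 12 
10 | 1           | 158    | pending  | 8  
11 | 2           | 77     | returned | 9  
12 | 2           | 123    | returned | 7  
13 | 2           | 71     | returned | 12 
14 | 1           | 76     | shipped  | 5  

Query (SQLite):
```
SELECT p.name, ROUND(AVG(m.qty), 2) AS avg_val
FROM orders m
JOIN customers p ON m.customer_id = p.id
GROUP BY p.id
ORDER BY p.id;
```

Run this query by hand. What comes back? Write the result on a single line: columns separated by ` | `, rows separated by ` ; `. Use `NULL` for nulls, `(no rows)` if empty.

Join each orders row to its customers via customer_id.
Group joined rows by customers.id; compute ROUND(AVG(m.qty), 2) per group.
  1: ids {2, 5, 10, 14} → ROUND(AVG(m.qty), 2)=6.5
  2: ids {1, 7, 11, 12, 13} → ROUND(AVG(m.qty), 2)=7.2
  3: ids {3, 4, 6, 8, 9} → ROUND(AVG(m.qty), 2)=8.2

Sam | 6.5 ; Ivy | 7.2 ; Chen | 8.2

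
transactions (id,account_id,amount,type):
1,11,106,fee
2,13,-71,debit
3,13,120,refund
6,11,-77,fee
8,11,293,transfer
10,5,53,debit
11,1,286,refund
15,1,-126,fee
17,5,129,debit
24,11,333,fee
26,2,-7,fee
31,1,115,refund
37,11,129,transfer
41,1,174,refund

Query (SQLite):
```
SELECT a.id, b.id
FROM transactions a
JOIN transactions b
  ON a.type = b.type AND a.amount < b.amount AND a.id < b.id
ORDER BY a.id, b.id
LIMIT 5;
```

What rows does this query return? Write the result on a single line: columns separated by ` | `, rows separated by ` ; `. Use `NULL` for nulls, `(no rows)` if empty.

Pairs (a,b) with same type, a.amount < b.amount, a.id < b.id.
type groups: debit:{2,10,17} fee:{1,6,15,24,26} refund:{3,11,31,41} transfer:{8,37}
Ordered by (a.id, b.id); first 5.

1 | 24 ; 2 | 10 ; 2 | 17 ; 3 | 11 ; 3 | 41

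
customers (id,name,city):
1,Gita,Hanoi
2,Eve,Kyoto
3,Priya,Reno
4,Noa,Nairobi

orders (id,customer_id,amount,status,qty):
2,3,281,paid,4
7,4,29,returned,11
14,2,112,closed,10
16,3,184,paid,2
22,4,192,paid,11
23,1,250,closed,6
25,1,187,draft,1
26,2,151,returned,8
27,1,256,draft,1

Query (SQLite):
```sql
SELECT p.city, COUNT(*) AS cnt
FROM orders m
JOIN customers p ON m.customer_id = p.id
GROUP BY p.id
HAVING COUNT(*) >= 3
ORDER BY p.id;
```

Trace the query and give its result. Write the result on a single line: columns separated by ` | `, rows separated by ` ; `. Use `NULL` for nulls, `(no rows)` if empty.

Join each orders row to its customers via customer_id.
Group joined rows by customers.id; compute COUNT(*) per group.
HAVING: keep groups with count ≥ 3.
  1: ids {23, 25, 27} → COUNT(*)=3
  2: ids {14, 26} → COUNT(*)=2
  3: ids {2, 16} → COUNT(*)=2
  4: ids {7, 22} → COUNT(*)=2

Hanoi | 3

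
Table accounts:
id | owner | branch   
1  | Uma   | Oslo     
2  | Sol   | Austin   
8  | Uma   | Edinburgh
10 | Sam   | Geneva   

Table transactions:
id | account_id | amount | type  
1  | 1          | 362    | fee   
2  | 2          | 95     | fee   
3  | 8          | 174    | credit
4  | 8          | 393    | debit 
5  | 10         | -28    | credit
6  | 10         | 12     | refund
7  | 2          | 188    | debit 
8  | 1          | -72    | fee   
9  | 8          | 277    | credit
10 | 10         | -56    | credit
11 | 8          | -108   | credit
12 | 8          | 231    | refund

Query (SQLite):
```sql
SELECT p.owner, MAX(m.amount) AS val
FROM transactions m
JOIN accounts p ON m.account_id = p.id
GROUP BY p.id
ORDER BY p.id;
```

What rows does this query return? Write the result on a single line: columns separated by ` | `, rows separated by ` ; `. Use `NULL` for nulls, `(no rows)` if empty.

Uma | 362 ; Sol | 188 ; Uma | 393 ; Sam | 12

Join each transactions row to its accounts via account_id.
Group joined rows by accounts.id; compute MAX(m.amount) per group.
  1: ids {1, 8} → MAX(m.amount)=362
  2: ids {2, 7} → MAX(m.amount)=188
  8: ids {3, 4, 9, 11, 12} → MAX(m.amount)=393
  10: ids {5, 6, 10} → MAX(m.amount)=12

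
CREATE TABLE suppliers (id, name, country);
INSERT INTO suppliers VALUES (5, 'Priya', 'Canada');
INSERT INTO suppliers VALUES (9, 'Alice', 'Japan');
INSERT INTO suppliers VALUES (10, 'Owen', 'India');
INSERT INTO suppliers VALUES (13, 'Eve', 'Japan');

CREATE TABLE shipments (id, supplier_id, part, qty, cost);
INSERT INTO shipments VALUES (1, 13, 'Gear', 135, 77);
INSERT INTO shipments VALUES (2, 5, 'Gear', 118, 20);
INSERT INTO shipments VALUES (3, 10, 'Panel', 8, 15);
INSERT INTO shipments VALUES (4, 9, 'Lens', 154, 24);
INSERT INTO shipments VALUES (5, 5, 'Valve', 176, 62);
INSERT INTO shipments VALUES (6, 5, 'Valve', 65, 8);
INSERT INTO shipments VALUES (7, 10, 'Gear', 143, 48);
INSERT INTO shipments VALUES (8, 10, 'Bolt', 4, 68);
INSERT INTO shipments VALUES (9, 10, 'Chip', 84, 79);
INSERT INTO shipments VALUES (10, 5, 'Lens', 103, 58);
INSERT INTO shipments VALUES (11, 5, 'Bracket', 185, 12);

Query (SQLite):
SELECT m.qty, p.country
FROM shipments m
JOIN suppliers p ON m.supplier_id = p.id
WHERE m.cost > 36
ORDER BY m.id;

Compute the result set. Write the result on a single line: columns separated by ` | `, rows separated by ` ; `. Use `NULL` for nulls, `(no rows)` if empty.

Each shipments row matches the suppliers row where supplier_id = suppliers.id.
Then keep rows with m.cost > 36.

135 | Japan ; 176 | Canada ; 143 | India ; 4 | India ; 84 | India ; 103 | Canada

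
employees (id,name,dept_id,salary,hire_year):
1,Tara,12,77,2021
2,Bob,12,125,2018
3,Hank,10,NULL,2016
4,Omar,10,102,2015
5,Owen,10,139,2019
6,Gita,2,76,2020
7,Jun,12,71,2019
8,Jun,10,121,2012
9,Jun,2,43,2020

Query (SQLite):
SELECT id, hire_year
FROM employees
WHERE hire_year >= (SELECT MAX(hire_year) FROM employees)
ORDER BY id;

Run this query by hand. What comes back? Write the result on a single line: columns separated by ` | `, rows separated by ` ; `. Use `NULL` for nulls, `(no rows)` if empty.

1 | 2021

Scalar subquery: MAX(hire_year) over all employees rows = 2021.
Keep rows where hire_year >= that value.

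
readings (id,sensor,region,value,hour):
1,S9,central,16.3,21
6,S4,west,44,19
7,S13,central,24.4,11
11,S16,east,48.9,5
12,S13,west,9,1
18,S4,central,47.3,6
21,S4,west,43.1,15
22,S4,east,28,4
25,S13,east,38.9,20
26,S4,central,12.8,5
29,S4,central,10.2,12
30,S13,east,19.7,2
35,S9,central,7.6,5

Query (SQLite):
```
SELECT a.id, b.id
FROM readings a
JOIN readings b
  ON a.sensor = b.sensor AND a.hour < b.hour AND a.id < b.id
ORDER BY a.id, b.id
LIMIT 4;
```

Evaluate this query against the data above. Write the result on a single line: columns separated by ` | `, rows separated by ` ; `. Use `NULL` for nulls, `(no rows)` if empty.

7 | 25 ; 12 | 25 ; 12 | 30 ; 18 | 21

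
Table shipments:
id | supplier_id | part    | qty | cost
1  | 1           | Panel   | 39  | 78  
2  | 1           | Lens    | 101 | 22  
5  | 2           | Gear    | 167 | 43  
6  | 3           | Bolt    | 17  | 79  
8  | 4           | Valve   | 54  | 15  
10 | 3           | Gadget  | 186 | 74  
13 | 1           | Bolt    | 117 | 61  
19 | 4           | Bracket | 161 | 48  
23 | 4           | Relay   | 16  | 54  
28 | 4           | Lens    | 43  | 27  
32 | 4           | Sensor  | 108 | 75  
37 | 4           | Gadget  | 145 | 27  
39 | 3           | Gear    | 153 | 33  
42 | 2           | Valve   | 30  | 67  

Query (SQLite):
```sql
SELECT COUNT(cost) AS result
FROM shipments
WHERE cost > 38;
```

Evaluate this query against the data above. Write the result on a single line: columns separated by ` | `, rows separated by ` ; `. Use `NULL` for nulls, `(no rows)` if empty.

Rows where cost > 38 → cost values: [78, 43, 79, 74, 61, 48, 54, 75, 67].
COUNT(cost) counts non-NULL values → 9.

9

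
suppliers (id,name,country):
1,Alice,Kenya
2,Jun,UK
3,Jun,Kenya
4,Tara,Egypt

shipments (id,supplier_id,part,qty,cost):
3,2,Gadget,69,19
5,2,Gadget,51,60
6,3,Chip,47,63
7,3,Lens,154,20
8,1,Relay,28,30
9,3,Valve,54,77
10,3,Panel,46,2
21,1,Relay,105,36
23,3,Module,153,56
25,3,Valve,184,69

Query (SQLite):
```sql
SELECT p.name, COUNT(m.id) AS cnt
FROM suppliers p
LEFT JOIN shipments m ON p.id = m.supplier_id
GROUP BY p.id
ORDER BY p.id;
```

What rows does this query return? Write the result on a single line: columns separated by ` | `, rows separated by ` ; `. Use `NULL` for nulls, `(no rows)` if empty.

Alice | 2 ; Jun | 2 ; Jun | 6 ; Tara | 0

LEFT JOIN keeps every suppliers row; unmatched ones get NULL for shipments columns.
Group by suppliers.id and compute COUNT(m.id). COUNT(col) of an all-NULL group is 0.
  1: ids {8, 21} → COUNT(m.id)=2
  2: ids {3, 5} → COUNT(m.id)=2
  3: ids {6, 7, 9, 10, 23, 25} → COUNT(m.id)=6
  4: ids {—} → COUNT(m.id)=0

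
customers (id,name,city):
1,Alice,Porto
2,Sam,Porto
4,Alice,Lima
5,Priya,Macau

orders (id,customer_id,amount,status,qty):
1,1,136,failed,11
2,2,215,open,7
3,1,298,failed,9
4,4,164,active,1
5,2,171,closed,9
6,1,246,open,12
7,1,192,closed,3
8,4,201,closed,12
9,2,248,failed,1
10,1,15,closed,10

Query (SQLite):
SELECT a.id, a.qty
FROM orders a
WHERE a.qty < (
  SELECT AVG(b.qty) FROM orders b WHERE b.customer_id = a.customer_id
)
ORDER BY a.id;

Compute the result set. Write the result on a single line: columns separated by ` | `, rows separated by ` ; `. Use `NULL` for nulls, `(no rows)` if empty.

4 | 1 ; 7 | 3 ; 9 | 1

For each orders row a, compute AVG(qty) over rows sharing a.customer_id.
Keep row a if a.qty < that per-group AVG.
  customer_id=1: AVG(qty) = 9.0
  customer_id=2: AVG(qty) = 5.666667
  customer_id=4: AVG(qty) = 6.5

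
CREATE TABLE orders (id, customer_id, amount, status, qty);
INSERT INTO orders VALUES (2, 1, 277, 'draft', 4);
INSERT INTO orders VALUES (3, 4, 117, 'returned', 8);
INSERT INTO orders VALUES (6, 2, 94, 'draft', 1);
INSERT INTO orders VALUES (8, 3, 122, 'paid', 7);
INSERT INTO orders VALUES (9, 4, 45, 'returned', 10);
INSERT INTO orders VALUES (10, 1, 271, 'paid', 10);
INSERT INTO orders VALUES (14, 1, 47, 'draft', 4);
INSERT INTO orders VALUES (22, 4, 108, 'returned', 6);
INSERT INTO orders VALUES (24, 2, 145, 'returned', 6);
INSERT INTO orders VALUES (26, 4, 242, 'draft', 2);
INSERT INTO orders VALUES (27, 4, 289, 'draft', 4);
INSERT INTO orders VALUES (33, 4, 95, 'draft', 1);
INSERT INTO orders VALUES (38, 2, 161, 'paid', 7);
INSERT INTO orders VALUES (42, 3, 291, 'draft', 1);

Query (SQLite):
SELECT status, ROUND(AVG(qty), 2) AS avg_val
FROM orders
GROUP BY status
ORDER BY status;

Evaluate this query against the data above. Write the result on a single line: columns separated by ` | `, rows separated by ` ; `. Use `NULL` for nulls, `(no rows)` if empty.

Partition orders by status; compute ROUND(AVG(qty), 2) within each group.
  draft: ids {2, 6, 14, 26, 27, 33, 42} → ROUND(AVG(qty), 2)=2.43
  paid: ids {8, 10, 38} → ROUND(AVG(qty), 2)=8
  returned: ids {3, 9, 22, 24} → ROUND(AVG(qty), 2)=7.5

draft | 2.43 ; paid | 8 ; returned | 7.5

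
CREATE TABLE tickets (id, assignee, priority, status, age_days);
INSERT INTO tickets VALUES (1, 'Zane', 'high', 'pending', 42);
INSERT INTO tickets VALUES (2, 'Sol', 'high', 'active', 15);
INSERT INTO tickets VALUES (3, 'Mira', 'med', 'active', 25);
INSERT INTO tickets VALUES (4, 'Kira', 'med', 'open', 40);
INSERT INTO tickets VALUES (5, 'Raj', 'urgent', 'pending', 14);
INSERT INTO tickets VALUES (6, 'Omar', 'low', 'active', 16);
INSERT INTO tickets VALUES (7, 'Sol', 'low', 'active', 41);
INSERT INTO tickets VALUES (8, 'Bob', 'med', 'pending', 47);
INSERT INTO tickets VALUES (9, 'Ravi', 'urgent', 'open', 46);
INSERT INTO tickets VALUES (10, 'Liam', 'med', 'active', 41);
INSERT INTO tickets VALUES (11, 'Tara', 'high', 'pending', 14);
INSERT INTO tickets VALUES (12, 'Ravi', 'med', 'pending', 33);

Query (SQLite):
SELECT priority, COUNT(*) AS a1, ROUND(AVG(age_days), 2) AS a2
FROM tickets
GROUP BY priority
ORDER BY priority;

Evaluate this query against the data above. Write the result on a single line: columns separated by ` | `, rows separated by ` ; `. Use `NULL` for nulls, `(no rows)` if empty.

high | 3 | 23.67 ; low | 2 | 28.5 ; med | 5 | 37.2 ; urgent | 2 | 30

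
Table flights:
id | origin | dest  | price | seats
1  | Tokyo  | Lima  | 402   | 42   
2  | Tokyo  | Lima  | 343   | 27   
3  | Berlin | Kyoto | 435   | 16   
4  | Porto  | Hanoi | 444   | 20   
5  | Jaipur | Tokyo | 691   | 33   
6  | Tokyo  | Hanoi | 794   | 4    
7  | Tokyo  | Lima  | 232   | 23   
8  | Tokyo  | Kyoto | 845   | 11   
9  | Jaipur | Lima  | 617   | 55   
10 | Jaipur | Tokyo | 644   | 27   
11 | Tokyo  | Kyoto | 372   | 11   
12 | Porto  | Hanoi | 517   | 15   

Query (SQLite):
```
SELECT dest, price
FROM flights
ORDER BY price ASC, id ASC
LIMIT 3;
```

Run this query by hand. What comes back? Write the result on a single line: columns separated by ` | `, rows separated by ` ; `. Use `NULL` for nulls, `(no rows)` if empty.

Lima | 232 ; Lima | 343 ; Kyoto | 372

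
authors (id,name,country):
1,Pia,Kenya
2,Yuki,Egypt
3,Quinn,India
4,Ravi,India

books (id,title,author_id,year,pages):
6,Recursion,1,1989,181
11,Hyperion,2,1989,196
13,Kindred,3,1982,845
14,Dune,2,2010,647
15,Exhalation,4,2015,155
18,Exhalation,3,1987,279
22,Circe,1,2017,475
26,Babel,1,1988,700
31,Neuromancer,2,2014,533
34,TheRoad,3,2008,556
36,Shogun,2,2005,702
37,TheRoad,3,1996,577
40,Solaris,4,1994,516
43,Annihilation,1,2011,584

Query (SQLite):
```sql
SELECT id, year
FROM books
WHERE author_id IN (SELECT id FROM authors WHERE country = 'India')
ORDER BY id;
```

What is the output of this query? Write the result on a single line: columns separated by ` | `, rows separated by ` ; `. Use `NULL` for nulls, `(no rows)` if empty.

13 | 1982 ; 15 | 2015 ; 18 | 1987 ; 34 | 2008 ; 37 | 1996 ; 40 | 1994

Inner query: authors.id where country = 'India'.
Outer: keep books rows whose author_id is in that set.
Inner query → {3, 4}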